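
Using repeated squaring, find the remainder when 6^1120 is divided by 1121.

6^1 ≡ 6 (mod 1121)
6^2 ≡ 6^2 = 36 ≡ 36 (mod 1121)
6^4 ≡ 36^2 = 1296 ≡ 175 (mod 1121)
6^8 ≡ 175^2 = 30625 ≡ 358 (mod 1121)
6^16 ≡ 358^2 = 128164 ≡ 370 (mod 1121)
6^32 ≡ 370^2 = 136900 ≡ 138 (mod 1121)
6^64 ≡ 138^2 = 19044 ≡ 1108 (mod 1121)
6^128 ≡ 1108^2 = 1227664 ≡ 169 (mod 1121)
6^256 ≡ 169^2 = 28561 ≡ 536 (mod 1121)
6^512 ≡ 536^2 = 287296 ≡ 320 (mod 1121)
6^1024 ≡ 320^2 = 102400 ≡ 389 (mod 1121)
1120 = 1024 + 64 + 32 in binary powers of 2.
So 6^1120 ≡ 389 · 1108 · 138 ≡ 517 (mod 1121).
Since 517 ≠ 1, base 6 is a Fermat witness: 1121 is composite.

517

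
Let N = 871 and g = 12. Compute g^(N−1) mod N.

12^1 ≡ 12 (mod 871)
12^2 ≡ 12^2 = 144 ≡ 144 (mod 871)
12^4 ≡ 144^2 = 20736 ≡ 703 (mod 871)
12^8 ≡ 703^2 = 494209 ≡ 352 (mod 871)
12^16 ≡ 352^2 = 123904 ≡ 222 (mod 871)
12^32 ≡ 222^2 = 49284 ≡ 508 (mod 871)
12^64 ≡ 508^2 = 258064 ≡ 248 (mod 871)
12^128 ≡ 248^2 = 61504 ≡ 534 (mod 871)
12^256 ≡ 534^2 = 285156 ≡ 339 (mod 871)
12^512 ≡ 339^2 = 114921 ≡ 820 (mod 871)
870 = 512 + 256 + 64 + 32 + 4 + 2 in binary powers of 2.
So 12^870 ≡ 820 · 339 · 248 · 508 · 703 · 144 ≡ 92 (mod 871).
Since 92 ≠ 1, base 12 is a Fermat witness: 871 is composite.

92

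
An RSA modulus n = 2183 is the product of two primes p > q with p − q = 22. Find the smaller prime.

Since p = q + 22, we have 2183 = q(q + 22), so q² + 22q − 2183 = 0.
Discriminant: 22² + 4·2183 = 484 + 8732 = 9216; √9216 = 96.
q = (−22 + 96)/2 = 37, and p = q + 22 = 59.
Check: 37 · 59 = 2183.

37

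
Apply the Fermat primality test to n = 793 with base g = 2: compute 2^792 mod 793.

2^1 ≡ 2 (mod 793)
2^2 ≡ 2^2 = 4 ≡ 4 (mod 793)
2^4 ≡ 4^2 = 16 ≡ 16 (mod 793)
2^8 ≡ 16^2 = 256 ≡ 256 (mod 793)
2^16 ≡ 256^2 = 65536 ≡ 510 (mod 793)
2^32 ≡ 510^2 = 260100 ≡ 789 (mod 793)
2^64 ≡ 789^2 = 622521 ≡ 16 (mod 793)
2^128 ≡ 16^2 = 256 ≡ 256 (mod 793)
2^256 ≡ 256^2 = 65536 ≡ 510 (mod 793)
2^512 ≡ 510^2 = 260100 ≡ 789 (mod 793)
792 = 512 + 256 + 16 + 8 in binary powers of 2.
So 2^792 ≡ 789 · 510 · 510 · 256 ≡ 131 (mod 793).
Since 131 ≠ 1, base 2 is a Fermat witness: 793 is composite.

131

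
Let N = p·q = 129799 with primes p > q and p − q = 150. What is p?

443

Since p = q + 150, we have 129799 = q(q + 150), so q² + 150q − 129799 = 0.
Discriminant: 150² + 4·129799 = 22500 + 519196 = 541696; √541696 = 736.
q = (−150 + 736)/2 = 293, and p = q + 150 = 443.
Check: 293 · 443 = 129799.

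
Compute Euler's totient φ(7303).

Factor: 7303 = 67 · 109.
φ(7303) = (67−1) · (109−1) = 66 · 108 = 7128.

7128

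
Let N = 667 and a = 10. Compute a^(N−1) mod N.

10^1 ≡ 10 (mod 667)
10^2 ≡ 10^2 = 100 ≡ 100 (mod 667)
10^4 ≡ 100^2 = 10000 ≡ 662 (mod 667)
10^8 ≡ 662^2 = 438244 ≡ 25 (mod 667)
10^16 ≡ 25^2 = 625 ≡ 625 (mod 667)
10^32 ≡ 625^2 = 390625 ≡ 430 (mod 667)
10^64 ≡ 430^2 = 184900 ≡ 141 (mod 667)
10^128 ≡ 141^2 = 19881 ≡ 538 (mod 667)
10^256 ≡ 538^2 = 289444 ≡ 633 (mod 667)
10^512 ≡ 633^2 = 400689 ≡ 489 (mod 667)
666 = 512 + 128 + 16 + 8 + 2 in binary powers of 2.
So 10^666 ≡ 489 · 538 · 625 · 25 · 100 ≡ 236 (mod 667).
Since 236 ≠ 1, base 10 is a Fermat witness: 667 is composite.

236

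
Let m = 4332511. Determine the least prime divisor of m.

41

4332511 is odd.
Digit sum 19, not divisible by 3.
Ends in 1: not divisible by 5.
7: 4332511 = 7·618930 + 1
11: 4332511 = 11·393864 + 7
13: 4332511 = 13·333270 + 1
17: 4332511 = 17·254853 + 10
19: 4332511 = 19·228026 + 17
23: 4332511 = 23·188370 + 1
29: 4332511 = 29·149396 + 27
31: 4332511 = 31·139758 + 13
37: 4332511 = 37·117094 + 33
41: 4332511 = 41·105671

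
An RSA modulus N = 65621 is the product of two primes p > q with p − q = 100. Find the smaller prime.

211

Since p = q + 100, we have 65621 = q(q + 100), so q² + 100q − 65621 = 0.
Discriminant: 100² + 4·65621 = 10000 + 262484 = 272484; √272484 = 522.
q = (−100 + 522)/2 = 211, and p = q + 100 = 311.
Check: 211 · 311 = 65621.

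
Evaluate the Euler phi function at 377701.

Factor: 377701 = 19 · 103 · 193.
φ(377701) = (19−1) · (103−1) · (193−1) = 18 · 102 · 192 = 352512.

352512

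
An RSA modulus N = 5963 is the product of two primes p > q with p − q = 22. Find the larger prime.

89

Since p = q + 22, we have 5963 = q(q + 22), so q² + 22q − 5963 = 0.
Discriminant: 22² + 4·5963 = 484 + 23852 = 24336; √24336 = 156.
q = (−22 + 156)/2 = 67, and p = q + 22 = 89.
Check: 67 · 89 = 5963.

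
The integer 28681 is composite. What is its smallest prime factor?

28681 is odd.
Digit sum 25, not divisible by 3.
Ends in 1: not divisible by 5.
7: 28681 = 7·4097 + 2
11: 28681 = 11·2607 + 4
13: 28681 = 13·2206 + 3
17: 28681 = 17·1687 + 2
19: 28681 = 19·1509 + 10
23: 28681 = 23·1247

23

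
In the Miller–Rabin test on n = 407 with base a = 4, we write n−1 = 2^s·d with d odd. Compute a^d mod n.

407 − 1 = 406 = 2^1 · 203, so d = 203.
4^1 ≡ 4 (mod 407)
4^2 ≡ 4^2 = 16 ≡ 16 (mod 407)
4^4 ≡ 16^2 = 256 ≡ 256 (mod 407)
4^8 ≡ 256^2 = 65536 ≡ 9 (mod 407)
4^16 ≡ 9^2 = 81 ≡ 81 (mod 407)
4^32 ≡ 81^2 = 6561 ≡ 49 (mod 407)
4^64 ≡ 49^2 = 2401 ≡ 366 (mod 407)
4^128 ≡ 366^2 = 133956 ≡ 53 (mod 407)
203 = 128 + 64 + 8 + 2 + 1 in binary powers of 2.
So 4^203 ≡ 53 · 366 · 9 · 16 · 4 ≡ 284 (mod 407).
Squaring chain: 284; never reaches −1, so base 4 is a Miller–Rabin witness that 407 is composite.

284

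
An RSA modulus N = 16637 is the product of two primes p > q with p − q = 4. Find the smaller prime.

127

Since p = q + 4, we have 16637 = q(q + 4), so q² + 4q − 16637 = 0.
Discriminant: 4² + 4·16637 = 16 + 66548 = 66564; √66564 = 258.
q = (−4 + 258)/2 = 127, and p = q + 4 = 131.
Check: 127 · 131 = 16637.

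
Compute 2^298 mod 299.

2^1 ≡ 2 (mod 299)
2^2 ≡ 2^2 = 4 ≡ 4 (mod 299)
2^4 ≡ 4^2 = 16 ≡ 16 (mod 299)
2^8 ≡ 16^2 = 256 ≡ 256 (mod 299)
2^16 ≡ 256^2 = 65536 ≡ 55 (mod 299)
2^32 ≡ 55^2 = 3025 ≡ 35 (mod 299)
2^64 ≡ 35^2 = 1225 ≡ 29 (mod 299)
2^128 ≡ 29^2 = 841 ≡ 243 (mod 299)
2^256 ≡ 243^2 = 59049 ≡ 146 (mod 299)
298 = 256 + 32 + 8 + 2 in binary powers of 2.
So 2^298 ≡ 146 · 35 · 256 · 4 ≡ 140 (mod 299).
Since 140 ≠ 1, base 2 is a Fermat witness: 299 is composite.

140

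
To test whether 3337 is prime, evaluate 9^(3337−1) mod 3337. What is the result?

714

9^1 ≡ 9 (mod 3337)
9^2 ≡ 9^2 = 81 ≡ 81 (mod 3337)
9^4 ≡ 81^2 = 6561 ≡ 3224 (mod 3337)
9^8 ≡ 3224^2 = 10394176 ≡ 2758 (mod 3337)
9^16 ≡ 2758^2 = 7606564 ≡ 1541 (mod 3337)
9^32 ≡ 1541^2 = 2374681 ≡ 2074 (mod 3337)
9^64 ≡ 2074^2 = 4301476 ≡ 83 (mod 3337)
9^128 ≡ 83^2 = 6889 ≡ 215 (mod 3337)
9^256 ≡ 215^2 = 46225 ≡ 2844 (mod 3337)
9^512 ≡ 2844^2 = 8088336 ≡ 2785 (mod 3337)
9^1024 ≡ 2785^2 = 7756225 ≡ 1037 (mod 3337)
9^2048 ≡ 1037^2 = 1075369 ≡ 855 (mod 3337)
3336 = 2048 + 1024 + 256 + 8 in binary powers of 2.
So 9^3336 ≡ 855 · 1037 · 2844 · 2758 ≡ 714 (mod 3337).
Since 714 ≠ 1, base 9 is a Fermat witness: 3337 is composite.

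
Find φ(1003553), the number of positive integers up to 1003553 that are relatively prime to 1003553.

Factor: 1003553 = 83 · 107 · 113.
φ(1003553) = (83−1) · (107−1) · (113−1) = 82 · 106 · 112 = 973504.

973504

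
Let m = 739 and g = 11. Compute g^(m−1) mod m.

1

11^1 ≡ 11 (mod 739)
11^2 ≡ 11^2 = 121 ≡ 121 (mod 739)
11^4 ≡ 121^2 = 14641 ≡ 600 (mod 739)
11^8 ≡ 600^2 = 360000 ≡ 107 (mod 739)
11^16 ≡ 107^2 = 11449 ≡ 364 (mod 739)
11^32 ≡ 364^2 = 132496 ≡ 215 (mod 739)
11^64 ≡ 215^2 = 46225 ≡ 407 (mod 739)
11^128 ≡ 407^2 = 165649 ≡ 113 (mod 739)
11^256 ≡ 113^2 = 12769 ≡ 206 (mod 739)
11^512 ≡ 206^2 = 42436 ≡ 313 (mod 739)
738 = 512 + 128 + 64 + 32 + 2 in binary powers of 2.
So 11^738 ≡ 313 · 113 · 407 · 215 · 121 ≡ 1 (mod 739).
Since the result is 1, base 11 gives no evidence that 739 is composite.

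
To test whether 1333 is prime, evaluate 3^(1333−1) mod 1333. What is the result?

1000

3^1 ≡ 3 (mod 1333)
3^2 ≡ 3^2 = 9 ≡ 9 (mod 1333)
3^4 ≡ 9^2 = 81 ≡ 81 (mod 1333)
3^8 ≡ 81^2 = 6561 ≡ 1229 (mod 1333)
3^16 ≡ 1229^2 = 1510441 ≡ 152 (mod 1333)
3^32 ≡ 152^2 = 23104 ≡ 443 (mod 1333)
3^64 ≡ 443^2 = 196249 ≡ 298 (mod 1333)
3^128 ≡ 298^2 = 88804 ≡ 826 (mod 1333)
3^256 ≡ 826^2 = 682276 ≡ 1113 (mod 1333)
3^512 ≡ 1113^2 = 1238769 ≡ 412 (mod 1333)
3^1024 ≡ 412^2 = 169744 ≡ 453 (mod 1333)
1332 = 1024 + 256 + 32 + 16 + 4 in binary powers of 2.
So 3^1332 ≡ 453 · 1113 · 443 · 152 · 81 ≡ 1000 (mod 1333).
Since 1000 ≠ 1, base 3 is a Fermat witness: 1333 is composite.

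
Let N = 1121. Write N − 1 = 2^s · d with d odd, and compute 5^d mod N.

1121 − 1 = 1120 = 2^5 · 35, so d = 35.
5^1 ≡ 5 (mod 1121)
5^2 ≡ 5^2 = 25 ≡ 25 (mod 1121)
5^4 ≡ 25^2 = 625 ≡ 625 (mod 1121)
5^8 ≡ 625^2 = 390625 ≡ 517 (mod 1121)
5^16 ≡ 517^2 = 267289 ≡ 491 (mod 1121)
5^32 ≡ 491^2 = 241081 ≡ 66 (mod 1121)
35 = 32 + 2 + 1 in binary powers of 2.
So 5^35 ≡ 66 · 25 · 5 ≡ 403 (mod 1121).
Squaring chain: 403 → 985 → 560 → 841 → 1051; never reaches −1, so base 5 is a Miller–Rabin witness that 1121 is composite.

403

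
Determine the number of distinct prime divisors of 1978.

3

1978 = 2 · 989
989 = 23 · 43
1978 = 2 · 23 · 43, which has 3 distinct prime factors.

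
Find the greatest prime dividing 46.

23

46 = 2 · 23
23 is prime.
So 46 = 2 · 23; the largest prime factor is 23.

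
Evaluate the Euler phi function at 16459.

Factor: 16459 = 109 · 151.
φ(16459) = (109−1) · (151−1) = 108 · 150 = 16200.

16200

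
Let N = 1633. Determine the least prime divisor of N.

23

1633 is odd.
Digit sum 13, not divisible by 3.
Ends in 3: not divisible by 5.
7: 1633 = 7·233 + 2
11: 1633 = 11·148 + 5
13: 1633 = 13·125 + 8
17: 1633 = 17·96 + 1
19: 1633 = 19·85 + 18
23: 1633 = 23·71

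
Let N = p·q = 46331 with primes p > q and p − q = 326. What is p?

433

Since p = q + 326, we have 46331 = q(q + 326), so q² + 326q − 46331 = 0.
Discriminant: 326² + 4·46331 = 106276 + 185324 = 291600; √291600 = 540.
q = (−326 + 540)/2 = 107, and p = q + 326 = 433.
Check: 107 · 433 = 46331.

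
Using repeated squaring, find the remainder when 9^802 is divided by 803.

356

9^1 ≡ 9 (mod 803)
9^2 ≡ 9^2 = 81 ≡ 81 (mod 803)
9^4 ≡ 81^2 = 6561 ≡ 137 (mod 803)
9^8 ≡ 137^2 = 18769 ≡ 300 (mod 803)
9^16 ≡ 300^2 = 90000 ≡ 64 (mod 803)
9^32 ≡ 64^2 = 4096 ≡ 81 (mod 803)
9^64 ≡ 81^2 = 6561 ≡ 137 (mod 803)
9^128 ≡ 137^2 = 18769 ≡ 300 (mod 803)
9^256 ≡ 300^2 = 90000 ≡ 64 (mod 803)
9^512 ≡ 64^2 = 4096 ≡ 81 (mod 803)
802 = 512 + 256 + 32 + 2 in binary powers of 2.
So 9^802 ≡ 81 · 64 · 81 · 81 ≡ 356 (mod 803).
Since 356 ≠ 1, base 9 is a Fermat witness: 803 is composite.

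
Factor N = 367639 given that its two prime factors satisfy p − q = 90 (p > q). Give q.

563

Since p = q + 90, we have 367639 = q(q + 90), so q² + 90q − 367639 = 0.
Discriminant: 90² + 4·367639 = 8100 + 1470556 = 1478656; √1478656 = 1216.
q = (−90 + 1216)/2 = 563, and p = q + 90 = 653.
Check: 563 · 653 = 367639.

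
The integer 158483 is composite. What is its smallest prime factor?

13

158483 is odd.
Digit sum 29, not divisible by 3.
Ends in 3: not divisible by 5.
7: 158483 = 7·22640 + 3
11: 158483 = 11·14407 + 6
13: 158483 = 13·12191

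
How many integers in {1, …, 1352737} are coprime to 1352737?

Factor: 1352737 = 43 · 163 · 193.
φ(1352737) = (43−1) · (163−1) · (193−1) = 42 · 162 · 192 = 1306368.

1306368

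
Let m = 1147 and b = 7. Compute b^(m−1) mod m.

7^1 ≡ 7 (mod 1147)
7^2 ≡ 7^2 = 49 ≡ 49 (mod 1147)
7^4 ≡ 49^2 = 2401 ≡ 107 (mod 1147)
7^8 ≡ 107^2 = 11449 ≡ 1126 (mod 1147)
7^16 ≡ 1126^2 = 1267876 ≡ 441 (mod 1147)
7^32 ≡ 441^2 = 194481 ≡ 638 (mod 1147)
7^64 ≡ 638^2 = 407044 ≡ 1006 (mod 1147)
7^128 ≡ 1006^2 = 1012036 ≡ 382 (mod 1147)
7^256 ≡ 382^2 = 145924 ≡ 255 (mod 1147)
7^512 ≡ 255^2 = 65025 ≡ 793 (mod 1147)
7^1024 ≡ 793^2 = 628849 ≡ 293 (mod 1147)
1146 = 1024 + 64 + 32 + 16 + 8 + 2 in binary powers of 2.
So 7^1146 ≡ 293 · 1006 · 638 · 441 · 1126 · 49 ≡ 1120 (mod 1147).
Since 1120 ≠ 1, base 7 is a Fermat witness: 1147 is composite.

1120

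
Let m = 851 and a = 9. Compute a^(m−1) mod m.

9^1 ≡ 9 (mod 851)
9^2 ≡ 9^2 = 81 ≡ 81 (mod 851)
9^4 ≡ 81^2 = 6561 ≡ 604 (mod 851)
9^8 ≡ 604^2 = 364816 ≡ 588 (mod 851)
9^16 ≡ 588^2 = 345744 ≡ 238 (mod 851)
9^32 ≡ 238^2 = 56644 ≡ 478 (mod 851)
9^64 ≡ 478^2 = 228484 ≡ 416 (mod 851)
9^128 ≡ 416^2 = 173056 ≡ 303 (mod 851)
9^256 ≡ 303^2 = 91809 ≡ 752 (mod 851)
9^512 ≡ 752^2 = 565504 ≡ 440 (mod 851)
850 = 512 + 256 + 64 + 16 + 2 in binary powers of 2.
So 9^850 ≡ 440 · 752 · 416 · 238 · 81 ≡ 752 (mod 851).
Since 752 ≠ 1, base 9 is a Fermat witness: 851 is composite.

752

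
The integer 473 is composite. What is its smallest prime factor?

11

473 is odd.
Digit sum 14, not divisible by 3.
Ends in 3: not divisible by 5.
7: 473 = 7·67 + 4
11: 473 = 11·43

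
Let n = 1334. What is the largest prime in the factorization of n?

1334 = 2 · 667
667 = 23 · 29
29 is prime.
So 1334 = 2 · 23 · 29; the largest prime factor is 29.

29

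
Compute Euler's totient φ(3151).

2992

Factor: 3151 = 23 · 137.
φ(3151) = (23−1) · (137−1) = 22 · 136 = 2992.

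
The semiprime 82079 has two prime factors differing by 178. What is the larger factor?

389

Since p = q + 178, we have 82079 = q(q + 178), so q² + 178q − 82079 = 0.
Discriminant: 178² + 4·82079 = 31684 + 328316 = 360000; √360000 = 600.
q = (−178 + 600)/2 = 211, and p = q + 178 = 389.
Check: 211 · 389 = 82079.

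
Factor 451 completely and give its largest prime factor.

451 = 11 · 41
41 is prime.
So 451 = 11 · 41; the largest prime factor is 41.

41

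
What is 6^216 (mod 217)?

1

6^1 ≡ 6 (mod 217)
6^2 ≡ 6^2 = 36 ≡ 36 (mod 217)
6^4 ≡ 36^2 = 1296 ≡ 211 (mod 217)
6^8 ≡ 211^2 = 44521 ≡ 36 (mod 217)
6^16 ≡ 36^2 = 1296 ≡ 211 (mod 217)
6^32 ≡ 211^2 = 44521 ≡ 36 (mod 217)
6^64 ≡ 36^2 = 1296 ≡ 211 (mod 217)
6^128 ≡ 211^2 = 44521 ≡ 36 (mod 217)
216 = 128 + 64 + 16 + 8 in binary powers of 2.
So 6^216 ≡ 36 · 211 · 211 · 36 ≡ 1 (mod 217).
Since the result is 1, base 6 gives no evidence that 217 is composite.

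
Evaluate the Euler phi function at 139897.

Factor: 139897 = 19 · 37 · 199.
φ(139897) = (19−1) · (37−1) · (199−1) = 18 · 36 · 198 = 128304.

128304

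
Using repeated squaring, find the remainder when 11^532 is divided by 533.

146

11^1 ≡ 11 (mod 533)
11^2 ≡ 11^2 = 121 ≡ 121 (mod 533)
11^4 ≡ 121^2 = 14641 ≡ 250 (mod 533)
11^8 ≡ 250^2 = 62500 ≡ 139 (mod 533)
11^16 ≡ 139^2 = 19321 ≡ 133 (mod 533)
11^32 ≡ 133^2 = 17689 ≡ 100 (mod 533)
11^64 ≡ 100^2 = 10000 ≡ 406 (mod 533)
11^128 ≡ 406^2 = 164836 ≡ 139 (mod 533)
11^256 ≡ 139^2 = 19321 ≡ 133 (mod 533)
11^512 ≡ 133^2 = 17689 ≡ 100 (mod 533)
532 = 512 + 16 + 4 in binary powers of 2.
So 11^532 ≡ 100 · 133 · 250 ≡ 146 (mod 533).
Since 146 ≠ 1, base 11 is a Fermat witness: 533 is composite.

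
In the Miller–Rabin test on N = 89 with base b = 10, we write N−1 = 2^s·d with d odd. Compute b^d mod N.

89 − 1 = 88 = 2^3 · 11, so d = 11.
10^1 ≡ 10 (mod 89)
10^2 ≡ 10^2 = 100 ≡ 11 (mod 89)
10^4 ≡ 11^2 = 121 ≡ 32 (mod 89)
10^8 ≡ 32^2 = 1024 ≡ 45 (mod 89)
11 = 8 + 2 + 1 in binary powers of 2.
So 10^11 ≡ 45 · 11 · 10 ≡ 55 (mod 89).
Squaring chain: 55 → 88 → 1; reaches −1, so base 10 does not prove 89 composite.

55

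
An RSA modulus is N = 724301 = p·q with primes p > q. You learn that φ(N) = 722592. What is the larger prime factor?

φ(n) = (p−1)(q−1) = n − (p+q) + 1, so p + q = 724301 − 722592 + 1 = 1710.
p and q are the roots of t² − 1710t + 724301 = 0.
Discriminant: 1710² − 4·724301 = 2924100 − 2897204 = 26896; √26896 = 164.
q = (1710 − 164)/2 = 773, p = (1710 + 164)/2 = 937.
Check: 773 · 937 = 724301.

937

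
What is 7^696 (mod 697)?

7^1 ≡ 7 (mod 697)
7^2 ≡ 7^2 = 49 ≡ 49 (mod 697)
7^4 ≡ 49^2 = 2401 ≡ 310 (mod 697)
7^8 ≡ 310^2 = 96100 ≡ 611 (mod 697)
7^16 ≡ 611^2 = 373321 ≡ 426 (mod 697)
7^32 ≡ 426^2 = 181476 ≡ 256 (mod 697)
7^64 ≡ 256^2 = 65536 ≡ 18 (mod 697)
7^128 ≡ 18^2 = 324 ≡ 324 (mod 697)
7^256 ≡ 324^2 = 104976 ≡ 426 (mod 697)
7^512 ≡ 426^2 = 181476 ≡ 256 (mod 697)
696 = 512 + 128 + 32 + 16 + 8 in binary powers of 2.
So 7^696 ≡ 256 · 324 · 256 · 426 · 611 ≡ 16 (mod 697).
Since 16 ≠ 1, base 7 is a Fermat witness: 697 is composite.

16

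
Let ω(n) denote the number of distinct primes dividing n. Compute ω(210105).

5

210105 = 3^2 · 23345
23345 = 5 · 4669
4669 = 7 · 667
667 = 23 · 29
210105 = 3^2 · 5 · 7 · 23 · 29, which has 5 distinct prime factors.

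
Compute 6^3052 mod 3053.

6^1 ≡ 6 (mod 3053)
6^2 ≡ 6^2 = 36 ≡ 36 (mod 3053)
6^4 ≡ 36^2 = 1296 ≡ 1296 (mod 3053)
6^8 ≡ 1296^2 = 1679616 ≡ 466 (mod 3053)
6^16 ≡ 466^2 = 217156 ≡ 393 (mod 3053)
6^32 ≡ 393^2 = 154449 ≡ 1799 (mod 3053)
6^64 ≡ 1799^2 = 3236401 ≡ 221 (mod 3053)
6^128 ≡ 221^2 = 48841 ≡ 3046 (mod 3053)
6^256 ≡ 3046^2 = 9278116 ≡ 49 (mod 3053)
6^512 ≡ 49^2 = 2401 ≡ 2401 (mod 3053)
6^1024 ≡ 2401^2 = 5764801 ≡ 737 (mod 3053)
6^2048 ≡ 737^2 = 543169 ≡ 2788 (mod 3053)
3052 = 2048 + 512 + 256 + 128 + 64 + 32 + 8 + 4 in binary powers of 2.
So 6^3052 ≡ 2788 · 2401 · 49 · 3046 · 221 · 1799 · 466 · 1296 ≡ 2113 (mod 3053).
Since 2113 ≠ 1, base 6 is a Fermat witness: 3053 is composite.

2113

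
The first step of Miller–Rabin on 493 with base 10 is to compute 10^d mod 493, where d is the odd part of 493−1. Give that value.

493 − 1 = 492 = 2^2 · 123, so d = 123.
10^1 ≡ 10 (mod 493)
10^2 ≡ 10^2 = 100 ≡ 100 (mod 493)
10^4 ≡ 100^2 = 10000 ≡ 140 (mod 493)
10^8 ≡ 140^2 = 19600 ≡ 373 (mod 493)
10^16 ≡ 373^2 = 139129 ≡ 103 (mod 493)
10^32 ≡ 103^2 = 10609 ≡ 256 (mod 493)
10^64 ≡ 256^2 = 65536 ≡ 460 (mod 493)
123 = 64 + 32 + 16 + 8 + 2 + 1 in binary powers of 2.
So 10^123 ≡ 460 · 256 · 103 · 373 · 100 · 10 ≡ 292 (mod 493).
Squaring chain: 292 → 468; never reaches −1, so base 10 is a Miller–Rabin witness that 493 is composite.

292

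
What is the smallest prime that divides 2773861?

2773861 is odd.
Digit sum 34, not divisible by 3.
Ends in 1: not divisible by 5.
7: 2773861 = 7·396265 + 6
11: 2773861 = 11·252169 + 2
13: 2773861 = 13·213373 + 12
17: 2773861 = 17·163168 + 5
19: 2773861 = 19·145992 + 13
23: 2773861 = 23·120602 + 15
29: 2773861 = 29·95650 + 11
31: 2773861 = 31·89479 + 12
37: 2773861 = 37·74969 + 8
41: 2773861 = 41·67655 + 6
43: 2773861 = 43·64508 + 17
47: 2773861 = 47·59018 + 15
53: 2773861 = 53·52337

53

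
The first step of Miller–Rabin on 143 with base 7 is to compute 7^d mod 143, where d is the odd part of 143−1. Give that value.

143 − 1 = 142 = 2^1 · 71, so d = 71.
7^1 ≡ 7 (mod 143)
7^2 ≡ 7^2 = 49 ≡ 49 (mod 143)
7^4 ≡ 49^2 = 2401 ≡ 113 (mod 143)
7^8 ≡ 113^2 = 12769 ≡ 42 (mod 143)
7^16 ≡ 42^2 = 1764 ≡ 48 (mod 143)
7^32 ≡ 48^2 = 2304 ≡ 16 (mod 143)
7^64 ≡ 16^2 = 256 ≡ 113 (mod 143)
71 = 64 + 4 + 2 + 1 in binary powers of 2.
So 7^71 ≡ 113 · 113 · 49 · 7 ≡ 106 (mod 143).
Squaring chain: 106; never reaches −1, so base 7 is a Miller–Rabin witness that 143 is composite.

106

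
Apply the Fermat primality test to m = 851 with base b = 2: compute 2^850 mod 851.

169

2^1 ≡ 2 (mod 851)
2^2 ≡ 2^2 = 4 ≡ 4 (mod 851)
2^4 ≡ 4^2 = 16 ≡ 16 (mod 851)
2^8 ≡ 16^2 = 256 ≡ 256 (mod 851)
2^16 ≡ 256^2 = 65536 ≡ 9 (mod 851)
2^32 ≡ 9^2 = 81 ≡ 81 (mod 851)
2^64 ≡ 81^2 = 6561 ≡ 604 (mod 851)
2^128 ≡ 604^2 = 364816 ≡ 588 (mod 851)
2^256 ≡ 588^2 = 345744 ≡ 238 (mod 851)
2^512 ≡ 238^2 = 56644 ≡ 478 (mod 851)
850 = 512 + 256 + 64 + 16 + 2 in binary powers of 2.
So 2^850 ≡ 478 · 238 · 604 · 9 · 4 ≡ 169 (mod 851).
Since 169 ≠ 1, base 2 is a Fermat witness: 851 is composite.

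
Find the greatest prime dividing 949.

73

949 = 13 · 73
73 is prime.
So 949 = 13 · 73; the largest prime factor is 73.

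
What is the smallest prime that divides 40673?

40673 is odd.
Digit sum 20, not divisible by 3.
Ends in 3: not divisible by 5.
7: 40673 = 7·5810 + 3
11: 40673 = 11·3697 + 6
13: 40673 = 13·3128 + 9
17: 40673 = 17·2392 + 9
19: 40673 = 19·2140 + 13
23: 40673 = 23·1768 + 9
29: 40673 = 29·1402 + 15
31: 40673 = 31·1312 + 1
37: 40673 = 37·1099 + 10
41: 40673 = 41·992 + 1
43: 40673 = 43·945 + 38
47: 40673 = 47·865 + 18
53: 40673 = 53·767 + 22
59: 40673 = 59·689 + 22
61: 40673 = 61·666 + 47
67: 40673 = 67·607 + 4
71: 40673 = 71·572 + 61
73: 40673 = 73·557 + 12
79: 40673 = 79·514 + 67
83: 40673 = 83·490 + 3
89: 40673 = 89·457

89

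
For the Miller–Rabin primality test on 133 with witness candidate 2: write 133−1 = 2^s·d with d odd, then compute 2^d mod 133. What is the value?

133 − 1 = 132 = 2^2 · 33, so d = 33.
2^1 ≡ 2 (mod 133)
2^2 ≡ 2^2 = 4 ≡ 4 (mod 133)
2^4 ≡ 4^2 = 16 ≡ 16 (mod 133)
2^8 ≡ 16^2 = 256 ≡ 123 (mod 133)
2^16 ≡ 123^2 = 15129 ≡ 100 (mod 133)
2^32 ≡ 100^2 = 10000 ≡ 25 (mod 133)
33 = 32 + 1 in binary powers of 2.
So 2^33 ≡ 25 · 2 ≡ 50 (mod 133).
Squaring chain: 50 → 106; never reaches −1, so base 2 is a Miller–Rabin witness that 133 is composite.

50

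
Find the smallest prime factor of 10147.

10147 is odd.
Digit sum 13, not divisible by 3.
Ends in 7: not divisible by 5.
7: 10147 = 7·1449 + 4
11: 10147 = 11·922 + 5
13: 10147 = 13·780 + 7
17: 10147 = 17·596 + 15
19: 10147 = 19·534 + 1
23: 10147 = 23·441 + 4
29: 10147 = 29·349 + 26
31: 10147 = 31·327 + 10
37: 10147 = 37·274 + 9
41: 10147 = 41·247 + 20
43: 10147 = 43·235 + 42
47: 10147 = 47·215 + 42
53: 10147 = 53·191 + 24
59: 10147 = 59·171 + 58
61: 10147 = 61·166 + 21
67: 10147 = 67·151 + 30
71: 10147 = 71·142 + 65
73: 10147 = 73·139

73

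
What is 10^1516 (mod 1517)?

10

10^1 ≡ 10 (mod 1517)
10^2 ≡ 10^2 = 100 ≡ 100 (mod 1517)
10^4 ≡ 100^2 = 10000 ≡ 898 (mod 1517)
10^8 ≡ 898^2 = 806404 ≡ 877 (mod 1517)
10^16 ≡ 877^2 = 769129 ≡ 10 (mod 1517)
10^32 ≡ 10^2 = 100 ≡ 100 (mod 1517)
10^64 ≡ 100^2 = 10000 ≡ 898 (mod 1517)
10^128 ≡ 898^2 = 806404 ≡ 877 (mod 1517)
10^256 ≡ 877^2 = 769129 ≡ 10 (mod 1517)
10^512 ≡ 10^2 = 100 ≡ 100 (mod 1517)
10^1024 ≡ 100^2 = 10000 ≡ 898 (mod 1517)
1516 = 1024 + 256 + 128 + 64 + 32 + 8 + 4 in binary powers of 2.
So 10^1516 ≡ 898 · 10 · 877 · 898 · 100 · 877 · 898 ≡ 10 (mod 1517).
Since 10 ≠ 1, base 10 is a Fermat witness: 1517 is composite.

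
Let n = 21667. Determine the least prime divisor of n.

21667 is odd.
Digit sum 22, not divisible by 3.
Ends in 7: not divisible by 5.
7: 21667 = 7·3095 + 2
11: 21667 = 11·1969 + 8
13: 21667 = 13·1666 + 9
17: 21667 = 17·1274 + 9
19: 21667 = 19·1140 + 7
23: 21667 = 23·942 + 1
29: 21667 = 29·747 + 4
31: 21667 = 31·698 + 29
37: 21667 = 37·585 + 22
41: 21667 = 41·528 + 19
43: 21667 = 43·503 + 38
47: 21667 = 47·461

47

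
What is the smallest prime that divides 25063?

25063 is odd.
Digit sum 16, not divisible by 3.
Ends in 3: not divisible by 5.
7: 25063 = 7·3580 + 3
11: 25063 = 11·2278 + 5
13: 25063 = 13·1927 + 12
17: 25063 = 17·1474 + 5
19: 25063 = 19·1319 + 2
23: 25063 = 23·1089 + 16
29: 25063 = 29·864 + 7
31: 25063 = 31·808 + 15
37: 25063 = 37·677 + 14
41: 25063 = 41·611 + 12
43: 25063 = 43·582 + 37
47: 25063 = 47·533 + 12
53: 25063 = 53·472 + 47
59: 25063 = 59·424 + 47
61: 25063 = 61·410 + 53
67: 25063 = 67·374 + 5
71: 25063 = 71·353

71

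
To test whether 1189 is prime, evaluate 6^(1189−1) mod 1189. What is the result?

605

6^1 ≡ 6 (mod 1189)
6^2 ≡ 6^2 = 36 ≡ 36 (mod 1189)
6^4 ≡ 36^2 = 1296 ≡ 107 (mod 1189)
6^8 ≡ 107^2 = 11449 ≡ 748 (mod 1189)
6^16 ≡ 748^2 = 559504 ≡ 674 (mod 1189)
6^32 ≡ 674^2 = 454276 ≡ 78 (mod 1189)
6^64 ≡ 78^2 = 6084 ≡ 139 (mod 1189)
6^128 ≡ 139^2 = 19321 ≡ 297 (mod 1189)
6^256 ≡ 297^2 = 88209 ≡ 223 (mod 1189)
6^512 ≡ 223^2 = 49729 ≡ 980 (mod 1189)
6^1024 ≡ 980^2 = 960400 ≡ 877 (mod 1189)
1188 = 1024 + 128 + 32 + 4 in binary powers of 2.
So 6^1188 ≡ 877 · 297 · 78 · 107 ≡ 605 (mod 1189).
Since 605 ≠ 1, base 6 is a Fermat witness: 1189 is composite.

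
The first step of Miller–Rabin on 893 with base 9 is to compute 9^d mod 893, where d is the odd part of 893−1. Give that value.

460

893 − 1 = 892 = 2^2 · 223, so d = 223.
9^1 ≡ 9 (mod 893)
9^2 ≡ 9^2 = 81 ≡ 81 (mod 893)
9^4 ≡ 81^2 = 6561 ≡ 310 (mod 893)
9^8 ≡ 310^2 = 96100 ≡ 549 (mod 893)
9^16 ≡ 549^2 = 301401 ≡ 460 (mod 893)
9^32 ≡ 460^2 = 211600 ≡ 852 (mod 893)
9^64 ≡ 852^2 = 725904 ≡ 788 (mod 893)
9^128 ≡ 788^2 = 620944 ≡ 309 (mod 893)
223 = 128 + 64 + 16 + 8 + 4 + 2 + 1 in binary powers of 2.
So 9^223 ≡ 309 · 788 · 460 · 549 · 310 · 81 · 9 ≡ 460 (mod 893).
Squaring chain: 460 → 852; never reaches −1, so base 9 is a Miller–Rabin witness that 893 is composite.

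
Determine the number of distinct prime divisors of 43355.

4

43355 = 5 · 8671
8671 = 13 · 667
667 = 23 · 29
43355 = 5 · 13 · 23 · 29, which has 4 distinct prime factors.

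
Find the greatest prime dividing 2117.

73

2117 = 29 · 73
73 is prime.
So 2117 = 29 · 73; the largest prime factor is 73.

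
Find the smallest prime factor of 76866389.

97

76866389 is odd.
Digit sum 53, not divisible by 3.
Ends in 9: not divisible by 5.
7: 76866389 = 7·10980912 + 5
11: 76866389 = 11·6987853 + 6
13: 76866389 = 13·5912799 + 2
17: 76866389 = 17·4521552 + 5
19: 76866389 = 19·4045599 + 8
23: 76866389 = 23·3342016 + 21
29: 76866389 = 29·2650565 + 4
31: 76866389 = 31·2479560 + 29
37: 76866389 = 37·2077469 + 36
41: 76866389 = 41·1874789 + 40
43: 76866389 = 43·1787590 + 19
47: 76866389 = 47·1635455 + 4
53: 76866389 = 53·1450309 + 12
59: 76866389 = 59·1302820 + 9
61: 76866389 = 61·1260104 + 45
67: 76866389 = 67·1147259 + 36
71: 76866389 = 71·1082625 + 14
73: 76866389 = 73·1052964 + 17
79: 76866389 = 79·972992 + 21
83: 76866389 = 83·926101 + 6
89: 76866389 = 89·863667 + 26
97: 76866389 = 97·792437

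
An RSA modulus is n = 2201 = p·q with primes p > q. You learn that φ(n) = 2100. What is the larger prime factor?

φ(n) = (p−1)(q−1) = n − (p+q) + 1, so p + q = 2201 − 2100 + 1 = 102.
p and q are the roots of t² − 102t + 2201 = 0.
Discriminant: 102² − 4·2201 = 10404 − 8804 = 1600; √1600 = 40.
q = (102 − 40)/2 = 31, p = (102 + 40)/2 = 71.
Check: 31 · 71 = 2201.

71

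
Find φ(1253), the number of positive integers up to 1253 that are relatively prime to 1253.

Factor: 1253 = 7 · 179.
φ(1253) = (7−1) · (179−1) = 6 · 178 = 1068.

1068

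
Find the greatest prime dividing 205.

205 = 5 · 41
41 is prime.
So 205 = 5 · 41; the largest prime factor is 41.

41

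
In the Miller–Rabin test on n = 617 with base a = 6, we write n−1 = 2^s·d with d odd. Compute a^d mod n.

617 − 1 = 616 = 2^3 · 77, so d = 77.
6^1 ≡ 6 (mod 617)
6^2 ≡ 6^2 = 36 ≡ 36 (mod 617)
6^4 ≡ 36^2 = 1296 ≡ 62 (mod 617)
6^8 ≡ 62^2 = 3844 ≡ 142 (mod 617)
6^16 ≡ 142^2 = 20164 ≡ 420 (mod 617)
6^32 ≡ 420^2 = 176400 ≡ 555 (mod 617)
6^64 ≡ 555^2 = 308025 ≡ 142 (mod 617)
77 = 64 + 8 + 4 + 1 in binary powers of 2.
So 6^77 ≡ 142 · 142 · 62 · 6 ≡ 139 (mod 617).
Squaring chain: 139 → 194 → 616; reaches −1, so base 6 does not prove 617 composite.

139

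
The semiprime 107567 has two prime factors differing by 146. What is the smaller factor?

263

Since p = q + 146, we have 107567 = q(q + 146), so q² + 146q − 107567 = 0.
Discriminant: 146² + 4·107567 = 21316 + 430268 = 451584; √451584 = 672.
q = (−146 + 672)/2 = 263, and p = q + 146 = 409.
Check: 263 · 409 = 107567.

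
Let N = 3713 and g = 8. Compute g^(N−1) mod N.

3494

8^1 ≡ 8 (mod 3713)
8^2 ≡ 8^2 = 64 ≡ 64 (mod 3713)
8^4 ≡ 64^2 = 4096 ≡ 383 (mod 3713)
8^8 ≡ 383^2 = 146689 ≡ 1882 (mod 3713)
8^16 ≡ 1882^2 = 3541924 ≡ 3435 (mod 3713)
8^32 ≡ 3435^2 = 11799225 ≡ 3024 (mod 3713)
8^64 ≡ 3024^2 = 9144576 ≡ 3170 (mod 3713)
8^128 ≡ 3170^2 = 10048900 ≡ 1522 (mod 3713)
8^256 ≡ 1522^2 = 2316484 ≡ 3285 (mod 3713)
8^512 ≡ 3285^2 = 10791225 ≡ 1247 (mod 3713)
8^1024 ≡ 1247^2 = 1555009 ≡ 2975 (mod 3713)
8^2048 ≡ 2975^2 = 8850625 ≡ 2546 (mod 3713)
3712 = 2048 + 1024 + 512 + 128 in binary powers of 2.
So 8^3712 ≡ 2546 · 2975 · 1247 · 1522 ≡ 3494 (mod 3713).
Since 3494 ≠ 1, base 8 is a Fermat witness: 3713 is composite.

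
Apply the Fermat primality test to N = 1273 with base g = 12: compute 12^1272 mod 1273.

210

12^1 ≡ 12 (mod 1273)
12^2 ≡ 12^2 = 144 ≡ 144 (mod 1273)
12^4 ≡ 144^2 = 20736 ≡ 368 (mod 1273)
12^8 ≡ 368^2 = 135424 ≡ 486 (mod 1273)
12^16 ≡ 486^2 = 236196 ≡ 691 (mod 1273)
12^32 ≡ 691^2 = 477481 ≡ 106 (mod 1273)
12^64 ≡ 106^2 = 11236 ≡ 1052 (mod 1273)
12^128 ≡ 1052^2 = 1106704 ≡ 467 (mod 1273)
12^256 ≡ 467^2 = 218089 ≡ 406 (mod 1273)
12^512 ≡ 406^2 = 164836 ≡ 619 (mod 1273)
12^1024 ≡ 619^2 = 383161 ≡ 1261 (mod 1273)
1272 = 1024 + 128 + 64 + 32 + 16 + 8 in binary powers of 2.
So 12^1272 ≡ 1261 · 467 · 1052 · 106 · 691 · 486 ≡ 210 (mod 1273).
Since 210 ≠ 1, base 12 is a Fermat witness: 1273 is composite.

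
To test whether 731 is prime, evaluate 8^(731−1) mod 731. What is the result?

8^1 ≡ 8 (mod 731)
8^2 ≡ 8^2 = 64 ≡ 64 (mod 731)
8^4 ≡ 64^2 = 4096 ≡ 441 (mod 731)
8^8 ≡ 441^2 = 194481 ≡ 35 (mod 731)
8^16 ≡ 35^2 = 1225 ≡ 494 (mod 731)
8^32 ≡ 494^2 = 244036 ≡ 613 (mod 731)
8^64 ≡ 613^2 = 375769 ≡ 35 (mod 731)
8^128 ≡ 35^2 = 1225 ≡ 494 (mod 731)
8^256 ≡ 494^2 = 244036 ≡ 613 (mod 731)
8^512 ≡ 613^2 = 375769 ≡ 35 (mod 731)
730 = 512 + 128 + 64 + 16 + 8 + 2 in binary powers of 2.
So 8^730 ≡ 35 · 494 · 35 · 494 · 35 · 64 ≡ 64 (mod 731).
Since 64 ≠ 1, base 8 is a Fermat witness: 731 is composite.

64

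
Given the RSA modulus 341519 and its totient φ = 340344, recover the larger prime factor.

φ(n) = (p−1)(q−1) = n − (p+q) + 1, so p + q = 341519 − 340344 + 1 = 1176.
p and q are the roots of t² − 1176t + 341519 = 0.
Discriminant: 1176² − 4·341519 = 1382976 − 1366076 = 16900; √16900 = 130.
q = (1176 − 130)/2 = 523, p = (1176 + 130)/2 = 653.
Check: 523 · 653 = 341519.

653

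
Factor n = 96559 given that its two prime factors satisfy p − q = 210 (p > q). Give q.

Since p = q + 210, we have 96559 = q(q + 210), so q² + 210q − 96559 = 0.
Discriminant: 210² + 4·96559 = 44100 + 386236 = 430336; √430336 = 656.
q = (−210 + 656)/2 = 223, and p = q + 210 = 433.
Check: 223 · 433 = 96559.

223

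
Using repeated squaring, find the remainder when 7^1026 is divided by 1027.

324

7^1 ≡ 7 (mod 1027)
7^2 ≡ 7^2 = 49 ≡ 49 (mod 1027)
7^4 ≡ 49^2 = 2401 ≡ 347 (mod 1027)
7^8 ≡ 347^2 = 120409 ≡ 250 (mod 1027)
7^16 ≡ 250^2 = 62500 ≡ 880 (mod 1027)
7^32 ≡ 880^2 = 774400 ≡ 42 (mod 1027)
7^64 ≡ 42^2 = 1764 ≡ 737 (mod 1027)
7^128 ≡ 737^2 = 543169 ≡ 913 (mod 1027)
7^256 ≡ 913^2 = 833569 ≡ 672 (mod 1027)
7^512 ≡ 672^2 = 451584 ≡ 731 (mod 1027)
7^1024 ≡ 731^2 = 534361 ≡ 321 (mod 1027)
1026 = 1024 + 2 in binary powers of 2.
So 7^1026 ≡ 321 · 49 ≡ 324 (mod 1027).
Since 324 ≠ 1, base 7 is a Fermat witness: 1027 is composite.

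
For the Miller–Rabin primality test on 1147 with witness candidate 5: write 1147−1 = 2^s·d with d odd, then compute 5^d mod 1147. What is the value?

156

1147 − 1 = 1146 = 2^1 · 573, so d = 573.
5^1 ≡ 5 (mod 1147)
5^2 ≡ 5^2 = 25 ≡ 25 (mod 1147)
5^4 ≡ 25^2 = 625 ≡ 625 (mod 1147)
5^8 ≡ 625^2 = 390625 ≡ 645 (mod 1147)
5^16 ≡ 645^2 = 416025 ≡ 811 (mod 1147)
5^32 ≡ 811^2 = 657721 ≡ 490 (mod 1147)
5^64 ≡ 490^2 = 240100 ≡ 377 (mod 1147)
5^128 ≡ 377^2 = 142129 ≡ 1048 (mod 1147)
5^256 ≡ 1048^2 = 1098304 ≡ 625 (mod 1147)
5^512 ≡ 625^2 = 390625 ≡ 645 (mod 1147)
573 = 512 + 32 + 16 + 8 + 4 + 1 in binary powers of 2.
So 5^573 ≡ 645 · 490 · 811 · 645 · 625 · 5 ≡ 156 (mod 1147).
Squaring chain: 156; never reaches −1, so base 5 is a Miller–Rabin witness that 1147 is composite.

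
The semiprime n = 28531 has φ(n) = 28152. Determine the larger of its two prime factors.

φ(n) = (p−1)(q−1) = n − (p+q) + 1, so p + q = 28531 − 28152 + 1 = 380.
p and q are the roots of t² − 380t + 28531 = 0.
Discriminant: 380² − 4·28531 = 144400 − 114124 = 30276; √30276 = 174.
q = (380 − 174)/2 = 103, p = (380 + 174)/2 = 277.
Check: 103 · 277 = 28531.

277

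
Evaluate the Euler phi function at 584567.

557280

Factor: 584567 = 31 · 109 · 173.
φ(584567) = (31−1) · (109−1) · (173−1) = 30 · 108 · 172 = 557280.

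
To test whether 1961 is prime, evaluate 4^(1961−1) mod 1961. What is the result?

1561

4^1 ≡ 4 (mod 1961)
4^2 ≡ 4^2 = 16 ≡ 16 (mod 1961)
4^4 ≡ 16^2 = 256 ≡ 256 (mod 1961)
4^8 ≡ 256^2 = 65536 ≡ 823 (mod 1961)
4^16 ≡ 823^2 = 677329 ≡ 784 (mod 1961)
4^32 ≡ 784^2 = 614656 ≡ 863 (mod 1961)
4^64 ≡ 863^2 = 744769 ≡ 1550 (mod 1961)
4^128 ≡ 1550^2 = 2402500 ≡ 275 (mod 1961)
4^256 ≡ 275^2 = 75625 ≡ 1107 (mod 1961)
4^512 ≡ 1107^2 = 1225449 ≡ 1785 (mod 1961)
4^1024 ≡ 1785^2 = 3186225 ≡ 1561 (mod 1961)
1960 = 1024 + 512 + 256 + 128 + 32 + 8 in binary powers of 2.
So 4^1960 ≡ 1561 · 1785 · 1107 · 275 · 863 · 823 ≡ 1561 (mod 1961).
Since 1561 ≠ 1, base 4 is a Fermat witness: 1961 is composite.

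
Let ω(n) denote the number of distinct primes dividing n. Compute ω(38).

38 = 2 · 19
38 = 2 · 19, which has 2 distinct prime factors.

2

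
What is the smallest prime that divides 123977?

7

123977 is odd.
Digit sum 29, not divisible by 3.
Ends in 7: not divisible by 5.
7: 123977 = 7·17711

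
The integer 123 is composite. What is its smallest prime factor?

123 is odd.
Digit sum 6, divisible by 3.

3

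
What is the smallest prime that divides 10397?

10397 is odd.
Digit sum 20, not divisible by 3.
Ends in 7: not divisible by 5.
7: 10397 = 7·1485 + 2
11: 10397 = 11·945 + 2
13: 10397 = 13·799 + 10
17: 10397 = 17·611 + 10
19: 10397 = 19·547 + 4
23: 10397 = 23·452 + 1
29: 10397 = 29·358 + 15
31: 10397 = 31·335 + 12
37: 10397 = 37·281

37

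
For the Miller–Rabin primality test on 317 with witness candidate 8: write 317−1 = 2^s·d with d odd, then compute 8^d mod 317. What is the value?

317 − 1 = 316 = 2^2 · 79, so d = 79.
8^1 ≡ 8 (mod 317)
8^2 ≡ 8^2 = 64 ≡ 64 (mod 317)
8^4 ≡ 64^2 = 4096 ≡ 292 (mod 317)
8^8 ≡ 292^2 = 85264 ≡ 308 (mod 317)
8^16 ≡ 308^2 = 94864 ≡ 81 (mod 317)
8^32 ≡ 81^2 = 6561 ≡ 221 (mod 317)
8^64 ≡ 221^2 = 48841 ≡ 23 (mod 317)
79 = 64 + 8 + 4 + 2 + 1 in binary powers of 2.
So 8^79 ≡ 23 · 308 · 292 · 64 · 8 ≡ 114 (mod 317).
Squaring chain: 114 → 316; reaches −1, so base 8 does not prove 317 composite.

114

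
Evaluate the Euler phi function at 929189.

892136

Factor: 929189 = 29 · 179^2.
φ(929189) = (29−1) · 179^1·(179−1) = 28 · 31862 = 892136.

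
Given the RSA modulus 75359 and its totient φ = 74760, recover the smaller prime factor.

φ(n) = (p−1)(q−1) = n − (p+q) + 1, so p + q = 75359 − 74760 + 1 = 600.
p and q are the roots of t² − 600t + 75359 = 0.
Discriminant: 600² − 4·75359 = 360000 − 301436 = 58564; √58564 = 242.
q = (600 − 242)/2 = 179, p = (600 + 242)/2 = 421.
Check: 179 · 421 = 75359.

179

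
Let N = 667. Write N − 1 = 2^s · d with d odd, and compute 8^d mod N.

667 − 1 = 666 = 2^1 · 333, so d = 333.
8^1 ≡ 8 (mod 667)
8^2 ≡ 8^2 = 64 ≡ 64 (mod 667)
8^4 ≡ 64^2 = 4096 ≡ 94 (mod 667)
8^8 ≡ 94^2 = 8836 ≡ 165 (mod 667)
8^16 ≡ 165^2 = 27225 ≡ 545 (mod 667)
8^32 ≡ 545^2 = 297025 ≡ 210 (mod 667)
8^64 ≡ 210^2 = 44100 ≡ 78 (mod 667)
8^128 ≡ 78^2 = 6084 ≡ 81 (mod 667)
8^256 ≡ 81^2 = 6561 ≡ 558 (mod 667)
333 = 256 + 64 + 8 + 4 + 1 in binary powers of 2.
So 8^333 ≡ 558 · 78 · 165 · 94 · 8 ≡ 374 (mod 667).
Squaring chain: 374; never reaches −1, so base 8 is a Miller–Rabin witness that 667 is composite.

374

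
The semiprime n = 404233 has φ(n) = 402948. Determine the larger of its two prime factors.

739

φ(n) = (p−1)(q−1) = n − (p+q) + 1, so p + q = 404233 − 402948 + 1 = 1286.
p and q are the roots of t² − 1286t + 404233 = 0.
Discriminant: 1286² − 4·404233 = 1653796 − 1616932 = 36864; √36864 = 192.
q = (1286 − 192)/2 = 547, p = (1286 + 192)/2 = 739.
Check: 547 · 739 = 404233.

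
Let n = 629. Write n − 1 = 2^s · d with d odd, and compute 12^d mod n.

201

629 − 1 = 628 = 2^2 · 157, so d = 157.
12^1 ≡ 12 (mod 629)
12^2 ≡ 12^2 = 144 ≡ 144 (mod 629)
12^4 ≡ 144^2 = 20736 ≡ 608 (mod 629)
12^8 ≡ 608^2 = 369664 ≡ 441 (mod 629)
12^16 ≡ 441^2 = 194481 ≡ 120 (mod 629)
12^32 ≡ 120^2 = 14400 ≡ 562 (mod 629)
12^64 ≡ 562^2 = 315844 ≡ 86 (mod 629)
12^128 ≡ 86^2 = 7396 ≡ 477 (mod 629)
157 = 128 + 16 + 8 + 4 + 1 in binary powers of 2.
So 12^157 ≡ 477 · 120 · 441 · 608 · 12 ≡ 201 (mod 629).
Squaring chain: 201 → 145; never reaches −1, so base 12 is a Miller–Rabin witness that 629 is composite.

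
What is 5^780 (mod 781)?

1

5^1 ≡ 5 (mod 781)
5^2 ≡ 5^2 = 25 ≡ 25 (mod 781)
5^4 ≡ 25^2 = 625 ≡ 625 (mod 781)
5^8 ≡ 625^2 = 390625 ≡ 125 (mod 781)
5^16 ≡ 125^2 = 15625 ≡ 5 (mod 781)
5^32 ≡ 5^2 = 25 ≡ 25 (mod 781)
5^64 ≡ 25^2 = 625 ≡ 625 (mod 781)
5^128 ≡ 625^2 = 390625 ≡ 125 (mod 781)
5^256 ≡ 125^2 = 15625 ≡ 5 (mod 781)
5^512 ≡ 5^2 = 25 ≡ 25 (mod 781)
780 = 512 + 256 + 8 + 4 in binary powers of 2.
So 5^780 ≡ 25 · 5 · 125 · 625 ≡ 1 (mod 781).
Since the result is 1, base 5 gives no evidence that 781 is composite.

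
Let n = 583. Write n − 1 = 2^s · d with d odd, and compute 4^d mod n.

70

583 − 1 = 582 = 2^1 · 291, so d = 291.
4^1 ≡ 4 (mod 583)
4^2 ≡ 4^2 = 16 ≡ 16 (mod 583)
4^4 ≡ 16^2 = 256 ≡ 256 (mod 583)
4^8 ≡ 256^2 = 65536 ≡ 240 (mod 583)
4^16 ≡ 240^2 = 57600 ≡ 466 (mod 583)
4^32 ≡ 466^2 = 217156 ≡ 280 (mod 583)
4^64 ≡ 280^2 = 78400 ≡ 278 (mod 583)
4^128 ≡ 278^2 = 77284 ≡ 328 (mod 583)
4^256 ≡ 328^2 = 107584 ≡ 312 (mod 583)
291 = 256 + 32 + 2 + 1 in binary powers of 2.
So 4^291 ≡ 312 · 280 · 16 · 4 ≡ 70 (mod 583).
Squaring chain: 70; never reaches −1, so base 4 is a Miller–Rabin witness that 583 is composite.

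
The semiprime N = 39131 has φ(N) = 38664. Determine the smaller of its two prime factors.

109

φ(n) = (p−1)(q−1) = n − (p+q) + 1, so p + q = 39131 − 38664 + 1 = 468.
p and q are the roots of t² − 468t + 39131 = 0.
Discriminant: 468² − 4·39131 = 219024 − 156524 = 62500; √62500 = 250.
q = (468 − 250)/2 = 109, p = (468 + 250)/2 = 359.
Check: 109 · 359 = 39131.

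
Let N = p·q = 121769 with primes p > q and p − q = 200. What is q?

263

Since p = q + 200, we have 121769 = q(q + 200), so q² + 200q − 121769 = 0.
Discriminant: 200² + 4·121769 = 40000 + 487076 = 527076; √527076 = 726.
q = (−200 + 726)/2 = 263, and p = q + 200 = 463.
Check: 263 · 463 = 121769.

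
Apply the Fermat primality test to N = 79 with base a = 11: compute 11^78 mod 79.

11^1 ≡ 11 (mod 79)
11^2 ≡ 11^2 = 121 ≡ 42 (mod 79)
11^4 ≡ 42^2 = 1764 ≡ 26 (mod 79)
11^8 ≡ 26^2 = 676 ≡ 44 (mod 79)
11^16 ≡ 44^2 = 1936 ≡ 40 (mod 79)
11^32 ≡ 40^2 = 1600 ≡ 20 (mod 79)
11^64 ≡ 20^2 = 400 ≡ 5 (mod 79)
78 = 64 + 8 + 4 + 2 in binary powers of 2.
So 11^78 ≡ 5 · 44 · 26 · 42 ≡ 1 (mod 79).
Since the result is 1, base 11 gives no evidence that 79 is composite.

1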